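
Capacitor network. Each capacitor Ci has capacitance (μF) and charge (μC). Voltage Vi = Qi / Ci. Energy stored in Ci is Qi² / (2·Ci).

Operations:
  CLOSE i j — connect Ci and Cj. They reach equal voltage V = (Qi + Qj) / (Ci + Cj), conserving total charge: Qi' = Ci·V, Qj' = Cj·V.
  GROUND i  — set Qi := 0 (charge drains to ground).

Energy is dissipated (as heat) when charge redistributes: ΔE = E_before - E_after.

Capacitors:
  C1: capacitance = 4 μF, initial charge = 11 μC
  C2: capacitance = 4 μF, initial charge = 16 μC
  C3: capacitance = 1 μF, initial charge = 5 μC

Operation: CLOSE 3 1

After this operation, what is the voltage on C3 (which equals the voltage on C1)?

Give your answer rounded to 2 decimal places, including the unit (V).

Initial: C1(4μF, Q=11μC, V=2.75V), C2(4μF, Q=16μC, V=4.00V), C3(1μF, Q=5μC, V=5.00V)
Op 1: CLOSE 3-1: Q_total=16.00, C_total=5.00, V=3.20; Q3=3.20, Q1=12.80; dissipated=2.025

Answer: 3.20 V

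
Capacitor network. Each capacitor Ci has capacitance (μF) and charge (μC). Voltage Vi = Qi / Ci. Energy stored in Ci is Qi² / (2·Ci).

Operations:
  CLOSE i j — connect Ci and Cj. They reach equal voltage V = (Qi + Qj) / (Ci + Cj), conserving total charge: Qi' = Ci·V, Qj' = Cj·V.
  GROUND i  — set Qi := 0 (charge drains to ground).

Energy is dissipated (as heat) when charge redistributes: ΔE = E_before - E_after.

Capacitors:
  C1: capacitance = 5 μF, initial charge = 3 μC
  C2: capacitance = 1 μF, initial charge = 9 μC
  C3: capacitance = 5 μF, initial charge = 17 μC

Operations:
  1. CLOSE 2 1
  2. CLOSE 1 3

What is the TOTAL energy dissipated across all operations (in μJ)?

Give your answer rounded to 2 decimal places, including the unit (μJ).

Answer: 31.85 μJ

Derivation:
Initial: C1(5μF, Q=3μC, V=0.60V), C2(1μF, Q=9μC, V=9.00V), C3(5μF, Q=17μC, V=3.40V)
Op 1: CLOSE 2-1: Q_total=12.00, C_total=6.00, V=2.00; Q2=2.00, Q1=10.00; dissipated=29.400
Op 2: CLOSE 1-3: Q_total=27.00, C_total=10.00, V=2.70; Q1=13.50, Q3=13.50; dissipated=2.450
Total dissipated: 31.850 μJ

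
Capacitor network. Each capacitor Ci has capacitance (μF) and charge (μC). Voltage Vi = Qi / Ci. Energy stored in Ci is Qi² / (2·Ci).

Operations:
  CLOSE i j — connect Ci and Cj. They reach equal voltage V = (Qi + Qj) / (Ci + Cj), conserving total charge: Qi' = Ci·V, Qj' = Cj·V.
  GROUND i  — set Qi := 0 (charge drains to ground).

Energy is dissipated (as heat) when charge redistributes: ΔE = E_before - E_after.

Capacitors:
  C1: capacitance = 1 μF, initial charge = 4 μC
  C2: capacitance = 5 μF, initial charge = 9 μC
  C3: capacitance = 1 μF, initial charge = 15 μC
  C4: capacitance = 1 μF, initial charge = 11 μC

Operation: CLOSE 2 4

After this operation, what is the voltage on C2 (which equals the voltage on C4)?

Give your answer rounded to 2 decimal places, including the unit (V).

Answer: 3.33 V

Derivation:
Initial: C1(1μF, Q=4μC, V=4.00V), C2(5μF, Q=9μC, V=1.80V), C3(1μF, Q=15μC, V=15.00V), C4(1μF, Q=11μC, V=11.00V)
Op 1: CLOSE 2-4: Q_total=20.00, C_total=6.00, V=3.33; Q2=16.67, Q4=3.33; dissipated=35.267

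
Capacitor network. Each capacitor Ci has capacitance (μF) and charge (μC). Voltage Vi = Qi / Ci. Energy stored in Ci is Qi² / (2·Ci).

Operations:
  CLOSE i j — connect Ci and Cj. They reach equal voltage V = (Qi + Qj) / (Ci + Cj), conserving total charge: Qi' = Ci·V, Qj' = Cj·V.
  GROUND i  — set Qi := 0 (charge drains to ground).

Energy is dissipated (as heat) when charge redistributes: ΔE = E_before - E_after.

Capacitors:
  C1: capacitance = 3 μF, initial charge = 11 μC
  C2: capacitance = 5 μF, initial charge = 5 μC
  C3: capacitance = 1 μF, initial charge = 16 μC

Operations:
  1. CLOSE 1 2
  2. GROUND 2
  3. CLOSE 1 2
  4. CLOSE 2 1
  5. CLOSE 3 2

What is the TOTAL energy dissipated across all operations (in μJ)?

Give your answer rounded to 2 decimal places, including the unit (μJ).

Initial: C1(3μF, Q=11μC, V=3.67V), C2(5μF, Q=5μC, V=1.00V), C3(1μF, Q=16μC, V=16.00V)
Op 1: CLOSE 1-2: Q_total=16.00, C_total=8.00, V=2.00; Q1=6.00, Q2=10.00; dissipated=6.667
Op 2: GROUND 2: Q2=0; energy lost=10.000
Op 3: CLOSE 1-2: Q_total=6.00, C_total=8.00, V=0.75; Q1=2.25, Q2=3.75; dissipated=3.750
Op 4: CLOSE 2-1: Q_total=6.00, C_total=8.00, V=0.75; Q2=3.75, Q1=2.25; dissipated=0.000
Op 5: CLOSE 3-2: Q_total=19.75, C_total=6.00, V=3.29; Q3=3.29, Q2=16.46; dissipated=96.901
Total dissipated: 117.318 μJ

Answer: 117.32 μJ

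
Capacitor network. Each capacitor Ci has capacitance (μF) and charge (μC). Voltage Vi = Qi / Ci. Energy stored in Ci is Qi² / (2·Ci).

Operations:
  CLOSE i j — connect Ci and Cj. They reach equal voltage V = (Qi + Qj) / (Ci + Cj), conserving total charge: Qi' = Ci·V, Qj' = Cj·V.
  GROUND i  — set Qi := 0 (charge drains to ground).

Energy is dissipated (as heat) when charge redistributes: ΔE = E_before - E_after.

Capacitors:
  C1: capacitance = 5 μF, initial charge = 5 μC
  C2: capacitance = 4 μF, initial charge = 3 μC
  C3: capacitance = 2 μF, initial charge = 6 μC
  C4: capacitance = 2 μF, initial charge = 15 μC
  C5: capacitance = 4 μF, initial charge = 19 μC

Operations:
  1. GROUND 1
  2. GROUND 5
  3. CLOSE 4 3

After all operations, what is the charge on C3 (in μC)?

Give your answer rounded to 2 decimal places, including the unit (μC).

Initial: C1(5μF, Q=5μC, V=1.00V), C2(4μF, Q=3μC, V=0.75V), C3(2μF, Q=6μC, V=3.00V), C4(2μF, Q=15μC, V=7.50V), C5(4μF, Q=19μC, V=4.75V)
Op 1: GROUND 1: Q1=0; energy lost=2.500
Op 2: GROUND 5: Q5=0; energy lost=45.125
Op 3: CLOSE 4-3: Q_total=21.00, C_total=4.00, V=5.25; Q4=10.50, Q3=10.50; dissipated=10.125
Final charges: Q1=0.00, Q2=3.00, Q3=10.50, Q4=10.50, Q5=0.00

Answer: 10.50 μC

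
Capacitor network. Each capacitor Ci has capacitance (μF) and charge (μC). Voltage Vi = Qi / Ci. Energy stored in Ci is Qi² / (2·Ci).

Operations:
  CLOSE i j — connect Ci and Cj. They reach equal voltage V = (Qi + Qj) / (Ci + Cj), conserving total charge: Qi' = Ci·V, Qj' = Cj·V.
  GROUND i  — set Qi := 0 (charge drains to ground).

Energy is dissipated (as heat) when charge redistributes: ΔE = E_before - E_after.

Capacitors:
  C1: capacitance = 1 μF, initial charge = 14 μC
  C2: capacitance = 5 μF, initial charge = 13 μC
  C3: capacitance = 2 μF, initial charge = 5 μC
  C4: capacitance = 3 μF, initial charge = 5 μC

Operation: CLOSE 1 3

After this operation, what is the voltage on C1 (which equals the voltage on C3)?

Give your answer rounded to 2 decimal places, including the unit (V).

Answer: 6.33 V

Derivation:
Initial: C1(1μF, Q=14μC, V=14.00V), C2(5μF, Q=13μC, V=2.60V), C3(2μF, Q=5μC, V=2.50V), C4(3μF, Q=5μC, V=1.67V)
Op 1: CLOSE 1-3: Q_total=19.00, C_total=3.00, V=6.33; Q1=6.33, Q3=12.67; dissipated=44.083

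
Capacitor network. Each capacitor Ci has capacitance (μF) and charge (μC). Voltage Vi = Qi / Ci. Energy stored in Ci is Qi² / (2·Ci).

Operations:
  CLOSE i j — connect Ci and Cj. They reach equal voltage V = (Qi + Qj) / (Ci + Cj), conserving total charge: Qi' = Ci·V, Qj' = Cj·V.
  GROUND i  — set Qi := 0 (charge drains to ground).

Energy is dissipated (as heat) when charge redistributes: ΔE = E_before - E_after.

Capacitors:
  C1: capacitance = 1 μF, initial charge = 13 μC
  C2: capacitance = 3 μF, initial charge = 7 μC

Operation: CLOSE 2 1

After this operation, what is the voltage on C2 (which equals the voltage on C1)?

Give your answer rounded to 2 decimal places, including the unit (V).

Initial: C1(1μF, Q=13μC, V=13.00V), C2(3μF, Q=7μC, V=2.33V)
Op 1: CLOSE 2-1: Q_total=20.00, C_total=4.00, V=5.00; Q2=15.00, Q1=5.00; dissipated=42.667

Answer: 5.00 V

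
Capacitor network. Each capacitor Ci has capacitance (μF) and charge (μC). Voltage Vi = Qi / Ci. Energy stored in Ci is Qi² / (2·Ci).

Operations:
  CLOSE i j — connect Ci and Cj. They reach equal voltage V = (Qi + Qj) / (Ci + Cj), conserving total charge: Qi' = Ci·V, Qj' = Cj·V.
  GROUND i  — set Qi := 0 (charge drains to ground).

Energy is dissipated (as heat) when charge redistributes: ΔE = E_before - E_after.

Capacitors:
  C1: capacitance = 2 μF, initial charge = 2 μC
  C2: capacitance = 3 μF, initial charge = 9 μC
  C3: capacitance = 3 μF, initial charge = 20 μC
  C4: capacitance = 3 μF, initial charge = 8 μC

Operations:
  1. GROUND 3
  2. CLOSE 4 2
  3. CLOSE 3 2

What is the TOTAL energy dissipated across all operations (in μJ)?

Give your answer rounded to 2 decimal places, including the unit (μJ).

Initial: C1(2μF, Q=2μC, V=1.00V), C2(3μF, Q=9μC, V=3.00V), C3(3μF, Q=20μC, V=6.67V), C4(3μF, Q=8μC, V=2.67V)
Op 1: GROUND 3: Q3=0; energy lost=66.667
Op 2: CLOSE 4-2: Q_total=17.00, C_total=6.00, V=2.83; Q4=8.50, Q2=8.50; dissipated=0.083
Op 3: CLOSE 3-2: Q_total=8.50, C_total=6.00, V=1.42; Q3=4.25, Q2=4.25; dissipated=6.021
Total dissipated: 72.771 μJ

Answer: 72.77 μJ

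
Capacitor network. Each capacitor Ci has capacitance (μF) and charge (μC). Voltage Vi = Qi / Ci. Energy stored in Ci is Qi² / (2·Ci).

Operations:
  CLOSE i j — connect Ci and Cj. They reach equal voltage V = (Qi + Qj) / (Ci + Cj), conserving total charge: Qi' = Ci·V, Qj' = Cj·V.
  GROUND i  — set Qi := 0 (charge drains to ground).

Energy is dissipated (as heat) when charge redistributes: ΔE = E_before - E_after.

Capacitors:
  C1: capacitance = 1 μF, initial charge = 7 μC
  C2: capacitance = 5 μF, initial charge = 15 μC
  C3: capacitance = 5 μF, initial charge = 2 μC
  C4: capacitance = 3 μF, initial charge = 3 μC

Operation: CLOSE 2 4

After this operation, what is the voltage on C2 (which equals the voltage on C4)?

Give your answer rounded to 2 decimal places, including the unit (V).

Initial: C1(1μF, Q=7μC, V=7.00V), C2(5μF, Q=15μC, V=3.00V), C3(5μF, Q=2μC, V=0.40V), C4(3μF, Q=3μC, V=1.00V)
Op 1: CLOSE 2-4: Q_total=18.00, C_total=8.00, V=2.25; Q2=11.25, Q4=6.75; dissipated=3.750

Answer: 2.25 V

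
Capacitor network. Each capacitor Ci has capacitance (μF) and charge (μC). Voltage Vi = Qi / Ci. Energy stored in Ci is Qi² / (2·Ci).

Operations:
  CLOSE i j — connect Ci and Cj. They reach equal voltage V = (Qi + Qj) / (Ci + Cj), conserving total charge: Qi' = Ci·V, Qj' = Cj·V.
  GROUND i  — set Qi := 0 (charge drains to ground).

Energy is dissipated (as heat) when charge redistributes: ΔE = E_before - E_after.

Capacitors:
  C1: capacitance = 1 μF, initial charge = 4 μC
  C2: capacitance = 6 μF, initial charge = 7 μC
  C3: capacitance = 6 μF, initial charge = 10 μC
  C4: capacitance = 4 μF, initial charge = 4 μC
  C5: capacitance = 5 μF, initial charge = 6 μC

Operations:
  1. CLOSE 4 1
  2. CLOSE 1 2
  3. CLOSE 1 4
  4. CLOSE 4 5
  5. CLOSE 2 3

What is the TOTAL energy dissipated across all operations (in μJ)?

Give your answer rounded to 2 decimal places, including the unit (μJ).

Initial: C1(1μF, Q=4μC, V=4.00V), C2(6μF, Q=7μC, V=1.17V), C3(6μF, Q=10μC, V=1.67V), C4(4μF, Q=4μC, V=1.00V), C5(5μF, Q=6μC, V=1.20V)
Op 1: CLOSE 4-1: Q_total=8.00, C_total=5.00, V=1.60; Q4=6.40, Q1=1.60; dissipated=3.600
Op 2: CLOSE 1-2: Q_total=8.60, C_total=7.00, V=1.23; Q1=1.23, Q2=7.37; dissipated=0.080
Op 3: CLOSE 1-4: Q_total=7.63, C_total=5.00, V=1.53; Q1=1.53, Q4=6.10; dissipated=0.055
Op 4: CLOSE 4-5: Q_total=12.10, C_total=9.00, V=1.34; Q4=5.38, Q5=6.72; dissipated=0.118
Op 5: CLOSE 2-3: Q_total=17.37, C_total=12.00, V=1.45; Q2=8.69, Q3=8.69; dissipated=0.288
Total dissipated: 4.141 μJ

Answer: 4.14 μJ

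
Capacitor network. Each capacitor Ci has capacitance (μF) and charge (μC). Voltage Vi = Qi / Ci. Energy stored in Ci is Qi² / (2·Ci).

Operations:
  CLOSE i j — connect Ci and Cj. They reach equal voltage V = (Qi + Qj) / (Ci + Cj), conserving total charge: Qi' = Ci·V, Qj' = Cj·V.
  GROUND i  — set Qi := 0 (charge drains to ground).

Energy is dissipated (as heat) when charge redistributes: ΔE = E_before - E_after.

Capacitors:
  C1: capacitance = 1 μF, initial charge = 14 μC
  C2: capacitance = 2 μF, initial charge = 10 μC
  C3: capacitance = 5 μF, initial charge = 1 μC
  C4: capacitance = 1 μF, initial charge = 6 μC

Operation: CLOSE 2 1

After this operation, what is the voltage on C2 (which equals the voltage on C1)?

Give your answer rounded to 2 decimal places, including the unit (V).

Initial: C1(1μF, Q=14μC, V=14.00V), C2(2μF, Q=10μC, V=5.00V), C3(5μF, Q=1μC, V=0.20V), C4(1μF, Q=6μC, V=6.00V)
Op 1: CLOSE 2-1: Q_total=24.00, C_total=3.00, V=8.00; Q2=16.00, Q1=8.00; dissipated=27.000

Answer: 8.00 V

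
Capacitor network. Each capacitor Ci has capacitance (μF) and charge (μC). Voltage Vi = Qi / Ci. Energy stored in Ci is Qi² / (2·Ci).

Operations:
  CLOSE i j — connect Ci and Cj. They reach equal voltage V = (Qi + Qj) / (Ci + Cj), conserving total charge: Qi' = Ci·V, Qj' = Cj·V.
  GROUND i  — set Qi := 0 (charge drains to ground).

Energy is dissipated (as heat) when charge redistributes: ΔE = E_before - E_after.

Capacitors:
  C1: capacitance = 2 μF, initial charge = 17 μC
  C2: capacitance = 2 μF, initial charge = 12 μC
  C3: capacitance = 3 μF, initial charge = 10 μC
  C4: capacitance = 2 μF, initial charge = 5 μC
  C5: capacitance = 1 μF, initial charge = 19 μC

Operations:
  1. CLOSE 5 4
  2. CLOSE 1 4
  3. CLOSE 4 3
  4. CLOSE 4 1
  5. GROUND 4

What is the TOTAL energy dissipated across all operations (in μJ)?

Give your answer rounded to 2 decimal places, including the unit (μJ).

Answer: 155.63 μJ

Derivation:
Initial: C1(2μF, Q=17μC, V=8.50V), C2(2μF, Q=12μC, V=6.00V), C3(3μF, Q=10μC, V=3.33V), C4(2μF, Q=5μC, V=2.50V), C5(1μF, Q=19μC, V=19.00V)
Op 1: CLOSE 5-4: Q_total=24.00, C_total=3.00, V=8.00; Q5=8.00, Q4=16.00; dissipated=90.750
Op 2: CLOSE 1-4: Q_total=33.00, C_total=4.00, V=8.25; Q1=16.50, Q4=16.50; dissipated=0.125
Op 3: CLOSE 4-3: Q_total=26.50, C_total=5.00, V=5.30; Q4=10.60, Q3=15.90; dissipated=14.504
Op 4: CLOSE 4-1: Q_total=27.10, C_total=4.00, V=6.78; Q4=13.55, Q1=13.55; dissipated=4.351
Op 5: GROUND 4: Q4=0; energy lost=45.901
Total dissipated: 155.631 μJ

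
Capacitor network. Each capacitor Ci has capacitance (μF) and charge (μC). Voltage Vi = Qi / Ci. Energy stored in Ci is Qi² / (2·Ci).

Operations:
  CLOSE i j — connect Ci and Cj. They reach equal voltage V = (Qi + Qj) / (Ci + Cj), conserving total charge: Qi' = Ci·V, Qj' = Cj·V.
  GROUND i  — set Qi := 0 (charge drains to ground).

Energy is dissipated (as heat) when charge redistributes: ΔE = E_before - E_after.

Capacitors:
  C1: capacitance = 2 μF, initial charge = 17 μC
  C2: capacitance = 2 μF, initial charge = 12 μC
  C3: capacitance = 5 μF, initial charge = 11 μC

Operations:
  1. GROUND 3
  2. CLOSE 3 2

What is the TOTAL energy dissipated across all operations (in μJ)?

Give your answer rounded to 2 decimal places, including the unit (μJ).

Answer: 37.81 μJ

Derivation:
Initial: C1(2μF, Q=17μC, V=8.50V), C2(2μF, Q=12μC, V=6.00V), C3(5μF, Q=11μC, V=2.20V)
Op 1: GROUND 3: Q3=0; energy lost=12.100
Op 2: CLOSE 3-2: Q_total=12.00, C_total=7.00, V=1.71; Q3=8.57, Q2=3.43; dissipated=25.714
Total dissipated: 37.814 μJ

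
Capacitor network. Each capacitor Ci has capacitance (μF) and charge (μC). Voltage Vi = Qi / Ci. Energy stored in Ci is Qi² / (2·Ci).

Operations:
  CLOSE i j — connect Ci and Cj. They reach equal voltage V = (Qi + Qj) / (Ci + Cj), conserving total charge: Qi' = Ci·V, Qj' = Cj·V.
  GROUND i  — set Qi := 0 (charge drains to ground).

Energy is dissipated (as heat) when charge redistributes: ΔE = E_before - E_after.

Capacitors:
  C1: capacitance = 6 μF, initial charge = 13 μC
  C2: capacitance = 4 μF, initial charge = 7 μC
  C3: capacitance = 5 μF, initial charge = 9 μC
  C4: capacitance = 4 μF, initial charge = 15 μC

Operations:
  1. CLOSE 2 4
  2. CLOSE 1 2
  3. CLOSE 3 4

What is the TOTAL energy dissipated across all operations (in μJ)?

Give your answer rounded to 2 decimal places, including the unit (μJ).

Initial: C1(6μF, Q=13μC, V=2.17V), C2(4μF, Q=7μC, V=1.75V), C3(5μF, Q=9μC, V=1.80V), C4(4μF, Q=15μC, V=3.75V)
Op 1: CLOSE 2-4: Q_total=22.00, C_total=8.00, V=2.75; Q2=11.00, Q4=11.00; dissipated=4.000
Op 2: CLOSE 1-2: Q_total=24.00, C_total=10.00, V=2.40; Q1=14.40, Q2=9.60; dissipated=0.408
Op 3: CLOSE 3-4: Q_total=20.00, C_total=9.00, V=2.22; Q3=11.11, Q4=8.89; dissipated=1.003
Total dissipated: 5.411 μJ

Answer: 5.41 μJ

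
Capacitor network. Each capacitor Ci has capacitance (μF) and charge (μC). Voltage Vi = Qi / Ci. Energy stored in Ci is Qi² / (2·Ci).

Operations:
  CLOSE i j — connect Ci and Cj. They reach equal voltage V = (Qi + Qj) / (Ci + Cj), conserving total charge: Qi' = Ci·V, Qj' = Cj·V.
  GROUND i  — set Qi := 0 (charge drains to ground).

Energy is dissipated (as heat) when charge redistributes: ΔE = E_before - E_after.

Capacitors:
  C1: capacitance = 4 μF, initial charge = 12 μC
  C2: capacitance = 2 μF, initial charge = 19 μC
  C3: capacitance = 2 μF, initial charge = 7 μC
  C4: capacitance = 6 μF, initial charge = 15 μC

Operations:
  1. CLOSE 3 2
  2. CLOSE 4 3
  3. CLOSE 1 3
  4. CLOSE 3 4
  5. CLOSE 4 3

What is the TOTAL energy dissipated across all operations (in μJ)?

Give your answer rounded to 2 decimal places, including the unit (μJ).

Answer: 30.25 μJ

Derivation:
Initial: C1(4μF, Q=12μC, V=3.00V), C2(2μF, Q=19μC, V=9.50V), C3(2μF, Q=7μC, V=3.50V), C4(6μF, Q=15μC, V=2.50V)
Op 1: CLOSE 3-2: Q_total=26.00, C_total=4.00, V=6.50; Q3=13.00, Q2=13.00; dissipated=18.000
Op 2: CLOSE 4-3: Q_total=28.00, C_total=8.00, V=3.50; Q4=21.00, Q3=7.00; dissipated=12.000
Op 3: CLOSE 1-3: Q_total=19.00, C_total=6.00, V=3.17; Q1=12.67, Q3=6.33; dissipated=0.167
Op 4: CLOSE 3-4: Q_total=27.33, C_total=8.00, V=3.42; Q3=6.83, Q4=20.50; dissipated=0.083
Op 5: CLOSE 4-3: Q_total=27.33, C_total=8.00, V=3.42; Q4=20.50, Q3=6.83; dissipated=0.000
Total dissipated: 30.250 μJ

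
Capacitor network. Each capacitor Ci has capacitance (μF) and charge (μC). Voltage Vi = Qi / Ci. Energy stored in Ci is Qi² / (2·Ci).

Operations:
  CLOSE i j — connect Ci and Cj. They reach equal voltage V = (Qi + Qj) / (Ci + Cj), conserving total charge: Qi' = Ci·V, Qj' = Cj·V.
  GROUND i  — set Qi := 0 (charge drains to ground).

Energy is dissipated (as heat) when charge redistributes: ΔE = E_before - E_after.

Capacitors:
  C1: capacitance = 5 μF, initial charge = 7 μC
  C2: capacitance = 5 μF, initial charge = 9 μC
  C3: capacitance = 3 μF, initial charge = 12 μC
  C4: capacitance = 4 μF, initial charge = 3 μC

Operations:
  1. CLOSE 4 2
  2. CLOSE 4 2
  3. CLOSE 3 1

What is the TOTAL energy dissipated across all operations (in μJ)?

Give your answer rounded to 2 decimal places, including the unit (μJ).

Answer: 7.56 μJ

Derivation:
Initial: C1(5μF, Q=7μC, V=1.40V), C2(5μF, Q=9μC, V=1.80V), C3(3μF, Q=12μC, V=4.00V), C4(4μF, Q=3μC, V=0.75V)
Op 1: CLOSE 4-2: Q_total=12.00, C_total=9.00, V=1.33; Q4=5.33, Q2=6.67; dissipated=1.225
Op 2: CLOSE 4-2: Q_total=12.00, C_total=9.00, V=1.33; Q4=5.33, Q2=6.67; dissipated=0.000
Op 3: CLOSE 3-1: Q_total=19.00, C_total=8.00, V=2.38; Q3=7.12, Q1=11.88; dissipated=6.338
Total dissipated: 7.562 μJ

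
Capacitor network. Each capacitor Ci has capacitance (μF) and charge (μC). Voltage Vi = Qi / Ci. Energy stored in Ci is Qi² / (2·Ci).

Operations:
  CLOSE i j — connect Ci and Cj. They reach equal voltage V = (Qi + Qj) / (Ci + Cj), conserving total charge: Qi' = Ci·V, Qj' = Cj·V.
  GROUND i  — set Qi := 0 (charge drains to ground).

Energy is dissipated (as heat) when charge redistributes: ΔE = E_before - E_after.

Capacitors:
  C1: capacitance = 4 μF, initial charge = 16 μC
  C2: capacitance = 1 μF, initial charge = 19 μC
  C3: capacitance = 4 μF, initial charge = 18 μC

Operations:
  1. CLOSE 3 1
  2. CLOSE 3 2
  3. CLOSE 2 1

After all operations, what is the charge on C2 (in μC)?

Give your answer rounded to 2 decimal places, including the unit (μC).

Initial: C1(4μF, Q=16μC, V=4.00V), C2(1μF, Q=19μC, V=19.00V), C3(4μF, Q=18μC, V=4.50V)
Op 1: CLOSE 3-1: Q_total=34.00, C_total=8.00, V=4.25; Q3=17.00, Q1=17.00; dissipated=0.250
Op 2: CLOSE 3-2: Q_total=36.00, C_total=5.00, V=7.20; Q3=28.80, Q2=7.20; dissipated=87.025
Op 3: CLOSE 2-1: Q_total=24.20, C_total=5.00, V=4.84; Q2=4.84, Q1=19.36; dissipated=3.481
Final charges: Q1=19.36, Q2=4.84, Q3=28.80

Answer: 4.84 μC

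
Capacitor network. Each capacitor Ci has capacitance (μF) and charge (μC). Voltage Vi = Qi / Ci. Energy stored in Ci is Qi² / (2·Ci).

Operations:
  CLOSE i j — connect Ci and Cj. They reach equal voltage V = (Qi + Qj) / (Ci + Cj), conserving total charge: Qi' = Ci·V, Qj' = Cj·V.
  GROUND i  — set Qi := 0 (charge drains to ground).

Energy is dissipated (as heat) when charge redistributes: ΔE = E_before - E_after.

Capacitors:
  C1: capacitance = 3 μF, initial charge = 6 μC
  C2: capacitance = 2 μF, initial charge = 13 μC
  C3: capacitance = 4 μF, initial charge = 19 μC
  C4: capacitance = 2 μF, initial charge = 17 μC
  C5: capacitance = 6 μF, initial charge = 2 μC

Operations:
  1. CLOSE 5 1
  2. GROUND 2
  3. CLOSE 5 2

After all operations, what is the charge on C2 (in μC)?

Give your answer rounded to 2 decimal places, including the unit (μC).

Answer: 1.33 μC

Derivation:
Initial: C1(3μF, Q=6μC, V=2.00V), C2(2μF, Q=13μC, V=6.50V), C3(4μF, Q=19μC, V=4.75V), C4(2μF, Q=17μC, V=8.50V), C5(6μF, Q=2μC, V=0.33V)
Op 1: CLOSE 5-1: Q_total=8.00, C_total=9.00, V=0.89; Q5=5.33, Q1=2.67; dissipated=2.778
Op 2: GROUND 2: Q2=0; energy lost=42.250
Op 3: CLOSE 5-2: Q_total=5.33, C_total=8.00, V=0.67; Q5=4.00, Q2=1.33; dissipated=0.593
Final charges: Q1=2.67, Q2=1.33, Q3=19.00, Q4=17.00, Q5=4.00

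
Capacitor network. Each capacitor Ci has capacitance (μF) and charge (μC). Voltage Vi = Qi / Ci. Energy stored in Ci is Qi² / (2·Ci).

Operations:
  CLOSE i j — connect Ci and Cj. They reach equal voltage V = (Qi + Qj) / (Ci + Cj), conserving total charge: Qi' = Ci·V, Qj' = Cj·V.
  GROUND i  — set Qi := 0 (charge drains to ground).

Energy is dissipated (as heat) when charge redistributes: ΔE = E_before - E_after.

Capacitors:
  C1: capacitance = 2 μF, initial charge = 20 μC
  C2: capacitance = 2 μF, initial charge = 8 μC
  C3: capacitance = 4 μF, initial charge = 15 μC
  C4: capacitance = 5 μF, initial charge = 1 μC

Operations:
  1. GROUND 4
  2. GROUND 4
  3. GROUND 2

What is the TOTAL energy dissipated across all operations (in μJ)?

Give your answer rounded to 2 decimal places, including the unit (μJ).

Initial: C1(2μF, Q=20μC, V=10.00V), C2(2μF, Q=8μC, V=4.00V), C3(4μF, Q=15μC, V=3.75V), C4(5μF, Q=1μC, V=0.20V)
Op 1: GROUND 4: Q4=0; energy lost=0.100
Op 2: GROUND 4: Q4=0; energy lost=0.000
Op 3: GROUND 2: Q2=0; energy lost=16.000
Total dissipated: 16.100 μJ

Answer: 16.10 μJ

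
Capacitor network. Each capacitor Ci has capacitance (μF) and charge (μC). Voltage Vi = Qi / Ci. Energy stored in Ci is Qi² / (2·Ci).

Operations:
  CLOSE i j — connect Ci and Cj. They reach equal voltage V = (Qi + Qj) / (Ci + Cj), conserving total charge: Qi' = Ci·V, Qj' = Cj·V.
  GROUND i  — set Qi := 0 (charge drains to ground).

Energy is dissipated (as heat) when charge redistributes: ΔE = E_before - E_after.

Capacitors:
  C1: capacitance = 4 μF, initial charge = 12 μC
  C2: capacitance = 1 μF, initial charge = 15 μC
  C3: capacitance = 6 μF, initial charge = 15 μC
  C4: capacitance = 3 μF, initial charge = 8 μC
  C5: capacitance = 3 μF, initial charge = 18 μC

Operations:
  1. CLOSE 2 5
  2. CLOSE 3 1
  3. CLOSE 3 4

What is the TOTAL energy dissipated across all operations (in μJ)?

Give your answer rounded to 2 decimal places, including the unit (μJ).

Answer: 30.68 μJ

Derivation:
Initial: C1(4μF, Q=12μC, V=3.00V), C2(1μF, Q=15μC, V=15.00V), C3(6μF, Q=15μC, V=2.50V), C4(3μF, Q=8μC, V=2.67V), C5(3μF, Q=18μC, V=6.00V)
Op 1: CLOSE 2-5: Q_total=33.00, C_total=4.00, V=8.25; Q2=8.25, Q5=24.75; dissipated=30.375
Op 2: CLOSE 3-1: Q_total=27.00, C_total=10.00, V=2.70; Q3=16.20, Q1=10.80; dissipated=0.300
Op 3: CLOSE 3-4: Q_total=24.20, C_total=9.00, V=2.69; Q3=16.13, Q4=8.07; dissipated=0.001
Total dissipated: 30.676 μJ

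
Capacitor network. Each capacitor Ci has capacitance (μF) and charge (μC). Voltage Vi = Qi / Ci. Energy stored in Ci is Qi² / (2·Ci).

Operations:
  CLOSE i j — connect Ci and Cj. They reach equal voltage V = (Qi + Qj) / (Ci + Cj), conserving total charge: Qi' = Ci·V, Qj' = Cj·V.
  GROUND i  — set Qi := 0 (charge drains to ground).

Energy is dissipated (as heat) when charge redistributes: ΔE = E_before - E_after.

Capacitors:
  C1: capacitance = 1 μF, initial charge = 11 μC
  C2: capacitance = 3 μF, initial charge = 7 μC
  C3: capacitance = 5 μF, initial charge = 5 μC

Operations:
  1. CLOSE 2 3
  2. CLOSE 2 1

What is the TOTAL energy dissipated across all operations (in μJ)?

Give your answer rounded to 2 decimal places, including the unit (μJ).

Answer: 35.51 μJ

Derivation:
Initial: C1(1μF, Q=11μC, V=11.00V), C2(3μF, Q=7μC, V=2.33V), C3(5μF, Q=5μC, V=1.00V)
Op 1: CLOSE 2-3: Q_total=12.00, C_total=8.00, V=1.50; Q2=4.50, Q3=7.50; dissipated=1.667
Op 2: CLOSE 2-1: Q_total=15.50, C_total=4.00, V=3.88; Q2=11.62, Q1=3.88; dissipated=33.844
Total dissipated: 35.510 μJ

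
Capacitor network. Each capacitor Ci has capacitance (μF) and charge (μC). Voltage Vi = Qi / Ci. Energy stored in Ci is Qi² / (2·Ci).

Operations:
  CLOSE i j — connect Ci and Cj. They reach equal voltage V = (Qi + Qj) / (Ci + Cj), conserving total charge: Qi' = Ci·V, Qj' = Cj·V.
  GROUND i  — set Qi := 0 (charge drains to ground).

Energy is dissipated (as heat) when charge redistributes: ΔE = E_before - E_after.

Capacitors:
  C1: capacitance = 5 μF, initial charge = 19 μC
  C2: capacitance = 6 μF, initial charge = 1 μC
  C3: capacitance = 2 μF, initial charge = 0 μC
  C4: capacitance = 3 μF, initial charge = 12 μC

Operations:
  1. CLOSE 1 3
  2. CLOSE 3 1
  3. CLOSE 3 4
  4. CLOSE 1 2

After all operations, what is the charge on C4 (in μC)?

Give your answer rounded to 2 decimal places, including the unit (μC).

Answer: 10.46 μC

Derivation:
Initial: C1(5μF, Q=19μC, V=3.80V), C2(6μF, Q=1μC, V=0.17V), C3(2μF, Q=0μC, V=0.00V), C4(3μF, Q=12μC, V=4.00V)
Op 1: CLOSE 1-3: Q_total=19.00, C_total=7.00, V=2.71; Q1=13.57, Q3=5.43; dissipated=10.314
Op 2: CLOSE 3-1: Q_total=19.00, C_total=7.00, V=2.71; Q3=5.43, Q1=13.57; dissipated=0.000
Op 3: CLOSE 3-4: Q_total=17.43, C_total=5.00, V=3.49; Q3=6.97, Q4=10.46; dissipated=0.992
Op 4: CLOSE 1-2: Q_total=14.57, C_total=11.00, V=1.32; Q1=6.62, Q2=7.95; dissipated=8.850
Final charges: Q1=6.62, Q2=7.95, Q3=6.97, Q4=10.46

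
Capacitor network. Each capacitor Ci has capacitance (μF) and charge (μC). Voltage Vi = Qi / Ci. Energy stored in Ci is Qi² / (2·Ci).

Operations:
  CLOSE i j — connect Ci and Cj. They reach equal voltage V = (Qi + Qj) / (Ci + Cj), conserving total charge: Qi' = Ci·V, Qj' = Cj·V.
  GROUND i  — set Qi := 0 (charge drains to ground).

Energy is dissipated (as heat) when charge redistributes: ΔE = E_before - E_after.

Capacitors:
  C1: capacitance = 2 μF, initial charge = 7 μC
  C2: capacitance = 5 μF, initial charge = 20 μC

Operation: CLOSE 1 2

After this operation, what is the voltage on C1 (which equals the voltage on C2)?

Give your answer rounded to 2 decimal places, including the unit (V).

Answer: 3.86 V

Derivation:
Initial: C1(2μF, Q=7μC, V=3.50V), C2(5μF, Q=20μC, V=4.00V)
Op 1: CLOSE 1-2: Q_total=27.00, C_total=7.00, V=3.86; Q1=7.71, Q2=19.29; dissipated=0.179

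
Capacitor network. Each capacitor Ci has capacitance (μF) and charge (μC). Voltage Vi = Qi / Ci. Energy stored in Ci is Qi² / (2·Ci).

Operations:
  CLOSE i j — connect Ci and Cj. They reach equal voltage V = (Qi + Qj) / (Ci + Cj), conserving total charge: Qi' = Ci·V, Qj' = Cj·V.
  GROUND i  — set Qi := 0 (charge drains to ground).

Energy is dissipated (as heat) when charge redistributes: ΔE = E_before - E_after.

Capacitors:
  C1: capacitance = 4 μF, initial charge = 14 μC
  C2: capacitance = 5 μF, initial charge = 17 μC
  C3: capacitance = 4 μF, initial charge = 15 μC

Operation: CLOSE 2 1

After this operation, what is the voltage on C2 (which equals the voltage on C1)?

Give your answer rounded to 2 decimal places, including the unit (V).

Initial: C1(4μF, Q=14μC, V=3.50V), C2(5μF, Q=17μC, V=3.40V), C3(4μF, Q=15μC, V=3.75V)
Op 1: CLOSE 2-1: Q_total=31.00, C_total=9.00, V=3.44; Q2=17.22, Q1=13.78; dissipated=0.011

Answer: 3.44 V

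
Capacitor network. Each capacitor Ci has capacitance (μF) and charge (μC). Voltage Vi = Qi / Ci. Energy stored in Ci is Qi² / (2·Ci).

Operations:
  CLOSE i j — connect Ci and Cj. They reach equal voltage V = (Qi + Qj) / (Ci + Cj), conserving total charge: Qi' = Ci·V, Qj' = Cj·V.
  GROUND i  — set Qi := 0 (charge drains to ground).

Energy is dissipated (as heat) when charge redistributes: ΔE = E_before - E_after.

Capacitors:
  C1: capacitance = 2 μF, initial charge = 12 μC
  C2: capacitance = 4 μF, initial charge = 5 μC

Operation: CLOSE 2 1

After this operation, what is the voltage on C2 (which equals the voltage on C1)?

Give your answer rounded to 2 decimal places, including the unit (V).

Initial: C1(2μF, Q=12μC, V=6.00V), C2(4μF, Q=5μC, V=1.25V)
Op 1: CLOSE 2-1: Q_total=17.00, C_total=6.00, V=2.83; Q2=11.33, Q1=5.67; dissipated=15.042

Answer: 2.83 V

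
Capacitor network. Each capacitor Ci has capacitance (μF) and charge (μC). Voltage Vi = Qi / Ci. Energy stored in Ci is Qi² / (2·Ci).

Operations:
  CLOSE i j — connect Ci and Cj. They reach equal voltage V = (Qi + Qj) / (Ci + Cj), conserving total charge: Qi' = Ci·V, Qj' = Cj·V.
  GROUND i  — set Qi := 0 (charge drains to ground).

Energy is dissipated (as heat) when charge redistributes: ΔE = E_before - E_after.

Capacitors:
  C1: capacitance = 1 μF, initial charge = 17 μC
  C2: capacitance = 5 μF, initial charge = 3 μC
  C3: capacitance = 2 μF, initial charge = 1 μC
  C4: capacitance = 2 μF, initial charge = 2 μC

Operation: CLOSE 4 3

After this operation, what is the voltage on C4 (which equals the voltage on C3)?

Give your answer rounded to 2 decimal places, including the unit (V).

Answer: 0.75 V

Derivation:
Initial: C1(1μF, Q=17μC, V=17.00V), C2(5μF, Q=3μC, V=0.60V), C3(2μF, Q=1μC, V=0.50V), C4(2μF, Q=2μC, V=1.00V)
Op 1: CLOSE 4-3: Q_total=3.00, C_total=4.00, V=0.75; Q4=1.50, Q3=1.50; dissipated=0.125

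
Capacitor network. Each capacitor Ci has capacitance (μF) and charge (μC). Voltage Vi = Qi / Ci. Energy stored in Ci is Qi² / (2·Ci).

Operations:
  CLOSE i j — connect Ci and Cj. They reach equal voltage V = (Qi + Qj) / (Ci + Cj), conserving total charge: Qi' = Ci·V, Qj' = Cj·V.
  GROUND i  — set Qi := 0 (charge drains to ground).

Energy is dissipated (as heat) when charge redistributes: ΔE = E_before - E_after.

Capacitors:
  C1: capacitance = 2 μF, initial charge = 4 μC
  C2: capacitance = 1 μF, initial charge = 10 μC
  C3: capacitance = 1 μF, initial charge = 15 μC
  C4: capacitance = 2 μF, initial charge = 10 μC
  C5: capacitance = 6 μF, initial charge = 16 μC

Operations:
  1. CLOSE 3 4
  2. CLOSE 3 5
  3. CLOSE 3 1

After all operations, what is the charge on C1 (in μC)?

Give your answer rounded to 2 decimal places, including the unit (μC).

Answer: 4.98 μC

Derivation:
Initial: C1(2μF, Q=4μC, V=2.00V), C2(1μF, Q=10μC, V=10.00V), C3(1μF, Q=15μC, V=15.00V), C4(2μF, Q=10μC, V=5.00V), C5(6μF, Q=16μC, V=2.67V)
Op 1: CLOSE 3-4: Q_total=25.00, C_total=3.00, V=8.33; Q3=8.33, Q4=16.67; dissipated=33.333
Op 2: CLOSE 3-5: Q_total=24.33, C_total=7.00, V=3.48; Q3=3.48, Q5=20.86; dissipated=13.762
Op 3: CLOSE 3-1: Q_total=7.48, C_total=3.00, V=2.49; Q3=2.49, Q1=4.98; dissipated=0.726
Final charges: Q1=4.98, Q2=10.00, Q3=2.49, Q4=16.67, Q5=20.86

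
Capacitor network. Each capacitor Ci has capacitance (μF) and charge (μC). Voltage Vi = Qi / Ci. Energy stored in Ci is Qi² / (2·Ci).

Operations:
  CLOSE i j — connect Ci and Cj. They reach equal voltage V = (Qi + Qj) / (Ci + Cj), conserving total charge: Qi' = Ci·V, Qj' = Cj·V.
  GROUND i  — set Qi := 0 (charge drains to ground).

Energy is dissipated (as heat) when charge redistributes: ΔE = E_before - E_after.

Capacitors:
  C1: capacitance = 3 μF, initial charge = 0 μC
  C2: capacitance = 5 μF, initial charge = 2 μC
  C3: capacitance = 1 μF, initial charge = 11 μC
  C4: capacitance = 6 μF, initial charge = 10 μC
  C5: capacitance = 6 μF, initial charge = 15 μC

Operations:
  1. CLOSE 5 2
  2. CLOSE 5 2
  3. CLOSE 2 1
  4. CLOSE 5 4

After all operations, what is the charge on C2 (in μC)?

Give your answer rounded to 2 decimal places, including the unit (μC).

Initial: C1(3μF, Q=0μC, V=0.00V), C2(5μF, Q=2μC, V=0.40V), C3(1μF, Q=11μC, V=11.00V), C4(6μF, Q=10μC, V=1.67V), C5(6μF, Q=15μC, V=2.50V)
Op 1: CLOSE 5-2: Q_total=17.00, C_total=11.00, V=1.55; Q5=9.27, Q2=7.73; dissipated=6.014
Op 2: CLOSE 5-2: Q_total=17.00, C_total=11.00, V=1.55; Q5=9.27, Q2=7.73; dissipated=0.000
Op 3: CLOSE 2-1: Q_total=7.73, C_total=8.00, V=0.97; Q2=4.83, Q1=2.90; dissipated=2.239
Op 4: CLOSE 5-4: Q_total=19.27, C_total=12.00, V=1.61; Q5=9.64, Q4=9.64; dissipated=0.022
Final charges: Q1=2.90, Q2=4.83, Q3=11.00, Q4=9.64, Q5=9.64

Answer: 4.83 μC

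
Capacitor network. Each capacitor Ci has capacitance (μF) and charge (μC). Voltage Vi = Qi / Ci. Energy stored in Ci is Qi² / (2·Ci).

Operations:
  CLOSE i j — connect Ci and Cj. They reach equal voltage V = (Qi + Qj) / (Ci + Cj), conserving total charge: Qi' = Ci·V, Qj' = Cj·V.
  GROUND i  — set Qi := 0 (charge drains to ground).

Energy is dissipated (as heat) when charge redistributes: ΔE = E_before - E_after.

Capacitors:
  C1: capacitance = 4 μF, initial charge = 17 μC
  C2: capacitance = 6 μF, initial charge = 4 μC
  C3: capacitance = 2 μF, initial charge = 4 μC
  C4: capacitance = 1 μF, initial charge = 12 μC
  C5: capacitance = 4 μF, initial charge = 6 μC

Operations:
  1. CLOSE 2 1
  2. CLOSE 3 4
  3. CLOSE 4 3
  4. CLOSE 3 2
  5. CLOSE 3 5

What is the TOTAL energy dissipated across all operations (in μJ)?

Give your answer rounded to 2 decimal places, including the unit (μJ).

Answer: 57.90 μJ

Derivation:
Initial: C1(4μF, Q=17μC, V=4.25V), C2(6μF, Q=4μC, V=0.67V), C3(2μF, Q=4μC, V=2.00V), C4(1μF, Q=12μC, V=12.00V), C5(4μF, Q=6μC, V=1.50V)
Op 1: CLOSE 2-1: Q_total=21.00, C_total=10.00, V=2.10; Q2=12.60, Q1=8.40; dissipated=15.408
Op 2: CLOSE 3-4: Q_total=16.00, C_total=3.00, V=5.33; Q3=10.67, Q4=5.33; dissipated=33.333
Op 3: CLOSE 4-3: Q_total=16.00, C_total=3.00, V=5.33; Q4=5.33, Q3=10.67; dissipated=0.000
Op 4: CLOSE 3-2: Q_total=23.27, C_total=8.00, V=2.91; Q3=5.82, Q2=17.45; dissipated=7.841
Op 5: CLOSE 3-5: Q_total=11.82, C_total=6.00, V=1.97; Q3=3.94, Q5=7.88; dissipated=1.322
Total dissipated: 57.905 μJ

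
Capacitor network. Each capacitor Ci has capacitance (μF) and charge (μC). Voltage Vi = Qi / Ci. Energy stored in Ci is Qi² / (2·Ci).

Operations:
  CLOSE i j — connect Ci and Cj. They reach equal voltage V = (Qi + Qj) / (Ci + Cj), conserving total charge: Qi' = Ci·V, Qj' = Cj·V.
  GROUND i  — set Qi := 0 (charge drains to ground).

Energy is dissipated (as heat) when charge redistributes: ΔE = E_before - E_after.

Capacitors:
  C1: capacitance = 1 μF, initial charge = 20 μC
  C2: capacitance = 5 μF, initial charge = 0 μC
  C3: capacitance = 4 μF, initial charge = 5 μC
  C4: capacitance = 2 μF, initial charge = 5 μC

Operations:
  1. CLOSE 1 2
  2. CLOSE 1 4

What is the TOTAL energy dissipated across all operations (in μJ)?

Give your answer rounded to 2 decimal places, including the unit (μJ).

Initial: C1(1μF, Q=20μC, V=20.00V), C2(5μF, Q=0μC, V=0.00V), C3(4μF, Q=5μC, V=1.25V), C4(2μF, Q=5μC, V=2.50V)
Op 1: CLOSE 1-2: Q_total=20.00, C_total=6.00, V=3.33; Q1=3.33, Q2=16.67; dissipated=166.667
Op 2: CLOSE 1-4: Q_total=8.33, C_total=3.00, V=2.78; Q1=2.78, Q4=5.56; dissipated=0.231
Total dissipated: 166.898 μJ

Answer: 166.90 μJ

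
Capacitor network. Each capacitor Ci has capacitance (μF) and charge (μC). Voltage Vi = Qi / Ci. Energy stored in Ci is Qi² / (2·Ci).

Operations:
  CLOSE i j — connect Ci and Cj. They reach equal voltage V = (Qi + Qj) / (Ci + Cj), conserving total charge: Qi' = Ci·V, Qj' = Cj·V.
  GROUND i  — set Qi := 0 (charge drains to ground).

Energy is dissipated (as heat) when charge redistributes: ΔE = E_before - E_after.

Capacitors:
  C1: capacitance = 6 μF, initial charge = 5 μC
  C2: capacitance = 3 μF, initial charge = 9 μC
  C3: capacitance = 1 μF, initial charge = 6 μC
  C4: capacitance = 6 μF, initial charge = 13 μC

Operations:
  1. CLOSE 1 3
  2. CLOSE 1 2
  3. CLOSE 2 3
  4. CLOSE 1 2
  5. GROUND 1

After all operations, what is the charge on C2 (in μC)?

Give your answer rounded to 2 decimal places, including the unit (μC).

Answer: 6.02 μC

Derivation:
Initial: C1(6μF, Q=5μC, V=0.83V), C2(3μF, Q=9μC, V=3.00V), C3(1μF, Q=6μC, V=6.00V), C4(6μF, Q=13μC, V=2.17V)
Op 1: CLOSE 1-3: Q_total=11.00, C_total=7.00, V=1.57; Q1=9.43, Q3=1.57; dissipated=11.440
Op 2: CLOSE 1-2: Q_total=18.43, C_total=9.00, V=2.05; Q1=12.29, Q2=6.14; dissipated=2.041
Op 3: CLOSE 2-3: Q_total=7.71, C_total=4.00, V=1.93; Q2=5.79, Q3=1.93; dissipated=0.085
Op 4: CLOSE 1-2: Q_total=18.07, C_total=9.00, V=2.01; Q1=12.05, Q2=6.02; dissipated=0.014
Op 5: GROUND 1: Q1=0; energy lost=12.095
Final charges: Q1=0.00, Q2=6.02, Q3=1.93, Q4=13.00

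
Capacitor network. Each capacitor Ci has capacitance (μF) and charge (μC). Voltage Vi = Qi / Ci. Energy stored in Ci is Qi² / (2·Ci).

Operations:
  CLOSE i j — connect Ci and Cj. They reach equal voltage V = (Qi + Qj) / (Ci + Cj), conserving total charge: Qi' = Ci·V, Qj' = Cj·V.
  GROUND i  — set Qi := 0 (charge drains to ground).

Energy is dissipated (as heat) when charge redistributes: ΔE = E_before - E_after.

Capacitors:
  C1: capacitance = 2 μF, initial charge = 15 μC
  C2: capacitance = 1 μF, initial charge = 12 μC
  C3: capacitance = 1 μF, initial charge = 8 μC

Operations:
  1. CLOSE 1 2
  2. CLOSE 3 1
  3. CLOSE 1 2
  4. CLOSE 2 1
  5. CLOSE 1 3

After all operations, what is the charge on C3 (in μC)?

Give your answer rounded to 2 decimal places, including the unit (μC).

Answer: 8.74 μC

Derivation:
Initial: C1(2μF, Q=15μC, V=7.50V), C2(1μF, Q=12μC, V=12.00V), C3(1μF, Q=8μC, V=8.00V)
Op 1: CLOSE 1-2: Q_total=27.00, C_total=3.00, V=9.00; Q1=18.00, Q2=9.00; dissipated=6.750
Op 2: CLOSE 3-1: Q_total=26.00, C_total=3.00, V=8.67; Q3=8.67, Q1=17.33; dissipated=0.333
Op 3: CLOSE 1-2: Q_total=26.33, C_total=3.00, V=8.78; Q1=17.56, Q2=8.78; dissipated=0.037
Op 4: CLOSE 2-1: Q_total=26.33, C_total=3.00, V=8.78; Q2=8.78, Q1=17.56; dissipated=0.000
Op 5: CLOSE 1-3: Q_total=26.22, C_total=3.00, V=8.74; Q1=17.48, Q3=8.74; dissipated=0.004
Final charges: Q1=17.48, Q2=8.78, Q3=8.74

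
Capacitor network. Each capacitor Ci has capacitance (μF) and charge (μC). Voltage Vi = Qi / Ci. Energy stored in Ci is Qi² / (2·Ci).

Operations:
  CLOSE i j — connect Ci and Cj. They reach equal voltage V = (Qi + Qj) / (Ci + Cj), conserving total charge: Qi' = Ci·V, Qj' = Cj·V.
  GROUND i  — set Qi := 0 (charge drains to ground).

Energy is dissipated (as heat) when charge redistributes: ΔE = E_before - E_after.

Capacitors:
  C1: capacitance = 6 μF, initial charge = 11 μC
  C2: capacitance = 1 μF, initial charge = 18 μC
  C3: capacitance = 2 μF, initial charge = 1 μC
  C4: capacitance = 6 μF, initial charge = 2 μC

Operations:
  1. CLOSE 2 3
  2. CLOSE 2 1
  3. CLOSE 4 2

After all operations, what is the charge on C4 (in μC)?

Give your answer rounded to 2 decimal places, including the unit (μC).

Initial: C1(6μF, Q=11μC, V=1.83V), C2(1μF, Q=18μC, V=18.00V), C3(2μF, Q=1μC, V=0.50V), C4(6μF, Q=2μC, V=0.33V)
Op 1: CLOSE 2-3: Q_total=19.00, C_total=3.00, V=6.33; Q2=6.33, Q3=12.67; dissipated=102.083
Op 2: CLOSE 2-1: Q_total=17.33, C_total=7.00, V=2.48; Q2=2.48, Q1=14.86; dissipated=8.679
Op 3: CLOSE 4-2: Q_total=4.48, C_total=7.00, V=0.64; Q4=3.84, Q2=0.64; dissipated=1.968
Final charges: Q1=14.86, Q2=0.64, Q3=12.67, Q4=3.84

Answer: 3.84 μC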